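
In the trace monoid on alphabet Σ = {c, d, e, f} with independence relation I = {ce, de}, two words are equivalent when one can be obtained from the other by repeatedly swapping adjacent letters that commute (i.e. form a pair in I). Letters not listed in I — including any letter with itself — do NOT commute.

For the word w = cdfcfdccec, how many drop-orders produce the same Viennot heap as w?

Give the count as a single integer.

5

0(c) covers ∅
1(d) covers 0:c
2(f) covers 1:d
3(c) covers 2:f
4(f) covers 3:c
5(d) covers 4:f
6(c) covers 5:d
7(c) covers 6:c
8(e) covers 4:f
9(c) covers 7:c
floor of heap: 0:c
completions by unplaced set U, small U first (add the entries for U minus each lowest piece of U):
  |U|=1: {8}:1  {9}:1
  |U|=2: {7,9}:1  {8,9}:2
  |U|=3: {6,7,9}:1  {7,8,9}:3
  |U|=4: {5,6,7,9}:1  {6,7,8,9}:4
  |U|=5: {5,6,7,8,9}:5
  |U|=6: {4,5,6,7,8,9}:5
  |U|=7: {3,4,5,6,7,8,9}:5
  |U|=8: {2,3,4,5,6,7,8,9}:5
  start at 0(c): 5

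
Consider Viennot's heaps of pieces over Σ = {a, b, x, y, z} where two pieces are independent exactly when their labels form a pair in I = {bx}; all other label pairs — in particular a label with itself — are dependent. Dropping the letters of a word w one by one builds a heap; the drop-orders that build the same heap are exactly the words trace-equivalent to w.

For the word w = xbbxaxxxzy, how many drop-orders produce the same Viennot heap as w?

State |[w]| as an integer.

drop 0:x onto floor
drop 1:b onto floor
drop 2:b onto {1:b}
drop 3:x onto {0:x}
drop 4:a onto {2:b, 3:x}
drop 5:x onto {4:a}
drop 6:x onto {5:x}
drop 7:x onto {6:x}
drop 8:z onto {7:x}
drop 9:y onto {8:z}
ground layer = {0:x, 1:b}
drop-orders for the pieces not yet dropped (sum over which currently-grounded one goes next):
  1 to go: {9} 1
  2 to go: {8,9} 1
  3 to go: {7,8,9} 1
  4 to go: {6,7,8,9} 1
  5 to go: {5,6,7,8,9} 1
  6 to go: {4,5,6,7,8,9} 1
  7 to go: {2,4,5,6,7,8,9} 1  {3,4,5,6,7,8,9} 1
  8 to go: {0,3,4,5,6,7,8,9} 1  {1,2,4,5,6,7,8,9} 1  {2,3,4,5,6,7,8,9} 2
  if 0:x drops first: 3 orders
  if 1:b drops first: 3 orders
heap linearizations: 6

6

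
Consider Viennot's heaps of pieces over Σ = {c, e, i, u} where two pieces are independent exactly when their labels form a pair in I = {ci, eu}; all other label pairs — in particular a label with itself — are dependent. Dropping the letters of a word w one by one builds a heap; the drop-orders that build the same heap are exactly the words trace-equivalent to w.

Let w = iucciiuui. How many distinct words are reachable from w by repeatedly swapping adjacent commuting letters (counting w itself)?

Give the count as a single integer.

6

drop 0:i onto floor
drop 1:u onto {0:i}
drop 2:c onto {1:u}
drop 3:c onto {2:c}
drop 4:i onto {1:u}
drop 5:i onto {4:i}
drop 6:u onto {3:c, 5:i}
drop 7:u onto {6:u}
drop 8:i onto {7:u}
ground layer = {0:i}
drop-orders for the pieces not yet dropped (sum over which currently-grounded one goes next):
  1 to go: {8} 1
  2 to go: {7,8} 1
  3 to go: {6,7,8} 1
  4 to go: {3,6,7,8} 1  {5,6,7,8} 1
  5 to go: {2,3,6,7,8} 1  {3,5,6,7,8} 2  {4,5,6,7,8} 1
  6 to go: {2,3,5,6,7,8} 3  {3,4,5,6,7,8} 3
  7 to go: {2,3,4,5,6,7,8} 6
  if 0:i drops first: 6 orders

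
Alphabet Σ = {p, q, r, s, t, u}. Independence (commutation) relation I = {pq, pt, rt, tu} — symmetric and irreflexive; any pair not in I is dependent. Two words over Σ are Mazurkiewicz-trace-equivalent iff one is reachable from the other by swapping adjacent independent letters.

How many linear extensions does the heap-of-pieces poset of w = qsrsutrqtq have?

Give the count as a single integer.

3

piece 0:q — minimal
piece 1:s rests on {0:q}
piece 2:r rests on {1:s}
piece 3:s rests on {2:r}
piece 4:u rests on {3:s}
piece 5:t rests on {3:s}
piece 6:r rests on {4:u}
piece 7:q rests on {5:t, 6:r}
piece 8:t rests on {7:q}
piece 9:q rests on {8:t}
minimal pieces: {0:q}
ways to finish when only these pieces remain (= sum over removing one remaining piece with nothing left below it):
  1 left: {9}→1
  2 left: {8,9}→1
  3 left: {7,8,9}→1
  4 left: {5,7,8,9}→1  {6,7,8,9}→1
  5 left: {4,6,7,8,9}→1  {5,6,7,8,9}→2
  6 left: {4,5,6,7,8,9}→3
  7 left: {3,4,5,6,7,8,9}→3
  8 left: {2,3,4,5,6,7,8,9}→3
  placing 0:q first → 3 extensions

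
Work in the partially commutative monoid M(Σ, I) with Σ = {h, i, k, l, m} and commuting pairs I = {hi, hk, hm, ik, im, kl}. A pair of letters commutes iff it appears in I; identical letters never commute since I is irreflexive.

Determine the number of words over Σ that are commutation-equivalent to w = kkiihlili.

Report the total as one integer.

108

#0=k has no predecessor
#1=k depends on [0:k]
#2=i has no predecessor
#3=i depends on [2:i]
#4=h has no predecessor
#5=l depends on [3:i, 4:h]
#6=i depends on [5:l]
#7=l depends on [6:i]
#8=i depends on [7:l]
sources: [0:k, 2:i, 4:h]
N(rest) = Σ N(rest − s) over sources s of rest; N(one piece) = 1:
  size 1 → [1]=1  [8]=1
  size 2 → [0,1]=1  [1,8]=2  [7,8]=1
  size 3 → [0,1,8]=3  [1,7,8]=3  [6,7,8]=1
  size 4 → [0,1,7,8]=6  [1,6,7,8]=4  [5,6,7,8]=1
  size 5 → [0,1,6,7,8]=10  [1,5,6,7,8]=5  [3,5,6,7,8]=1  [4,5,6,7,8]=1
  size 6 → [0,1,5,6,7,8]=15  [1,3,5,6,7,8]=6  [1,4,5,6,7,8]=6  [2,3,5,6,7,8]=1  [3,4,5,6,7,8]=2
  size 7 → [0,1,3,5,6,7,8]=21  [0,1,4,5,6,7,8]=21  [1,2,3,5,6,7,8]=7  [1,3,4,5,6,7,8]=14  [2,3,4,5,6,7,8]=3
  first=0(k) contributes 24
  first=2(i) contributes 56
  first=4(h) contributes 28
|[w]| = 108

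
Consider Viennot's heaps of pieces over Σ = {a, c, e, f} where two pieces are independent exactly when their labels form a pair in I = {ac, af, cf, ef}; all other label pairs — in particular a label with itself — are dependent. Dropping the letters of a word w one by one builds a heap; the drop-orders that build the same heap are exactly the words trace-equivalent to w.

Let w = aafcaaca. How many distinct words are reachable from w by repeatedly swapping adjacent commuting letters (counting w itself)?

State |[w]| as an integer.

168

0(a) covers ∅
1(a) covers 0:a
2(f) covers ∅
3(c) covers ∅
4(a) covers 1:a
5(a) covers 4:a
6(c) covers 3:c
7(a) covers 5:a
floor of heap: 0:a, 2:f, 3:c
completions by unplaced set U, small U first (add the entries for U minus each lowest piece of U):
  |U|=1: {2}:1  {6}:1  {7}:1
  |U|=2: {2,6}:2  {2,7}:2  {3,6}:1  {5,7}:1  {6,7}:2
  |U|=3: {2,3,6}:3  {2,5,7}:3  {2,6,7}:6  {3,6,7}:3  {4,5,7}:1  {5,6,7}:3
  |U|=4: {1,4,5,7}:1  {2,3,6,7}:12  {2,4,5,7}:4  {2,5,6,7}:12  {3,5,6,7}:6  {4,5,6,7}:4
  |U|=5: {0,1,4,5,7}:1  {1,2,4,5,7}:5  {1,4,5,6,7}:5  {2,3,5,6,7}:30  {2,4,5,6,7}:20  {3,4,5,6,7}:10
  |U|=6: {0,1,2,4,5,7}:6  {0,1,4,5,6,7}:6  {1,2,4,5,6,7}:30  {1,3,4,5,6,7}:15  {2,3,4,5,6,7}:60
  start at 0(a): 105
  start at 2(f): 21
  start at 3(c): 42
sum over floor = 168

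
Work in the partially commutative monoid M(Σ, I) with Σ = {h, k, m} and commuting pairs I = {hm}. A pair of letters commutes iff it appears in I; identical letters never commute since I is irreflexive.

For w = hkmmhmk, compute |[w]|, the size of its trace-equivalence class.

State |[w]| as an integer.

0(h) covers ∅
1(k) covers 0:h
2(m) covers 1:k
3(m) covers 2:m
4(h) covers 1:k
5(m) covers 3:m
6(k) covers 4:h, 5:m
floor of heap: 0:h
completions by unplaced set U, small U first (add the entries for U minus each lowest piece of U):
  |U|=1: {6}:1
  |U|=2: {4,6}:1  {5,6}:1
  |U|=3: {3,5,6}:1  {4,5,6}:2
  |U|=4: {2,3,5,6}:1  {3,4,5,6}:3
  |U|=5: {2,3,4,5,6}:4
  start at 0(h): 4

4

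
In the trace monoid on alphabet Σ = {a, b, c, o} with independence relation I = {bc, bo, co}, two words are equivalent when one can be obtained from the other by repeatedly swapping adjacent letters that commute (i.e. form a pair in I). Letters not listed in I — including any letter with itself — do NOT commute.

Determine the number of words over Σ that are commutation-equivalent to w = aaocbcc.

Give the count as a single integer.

piece 0:a — minimal
piece 1:a rests on {0:a}
piece 2:o rests on {1:a}
piece 3:c rests on {1:a}
piece 4:b rests on {1:a}
piece 5:c rests on {3:c}
piece 6:c rests on {5:c}
minimal pieces: {0:a}
ways to finish when only these pieces remain (= sum over removing one remaining piece with nothing left below it):
  1 left: {2}→1  {4}→1  {6}→1
  2 left: {2,4}→2  {2,6}→2  {4,6}→2  {5,6}→1
  3 left: {2,4,6}→6  {2,5,6}→3  {3,5,6}→1  {4,5,6}→3
  4 left: {2,3,5,6}→4  {2,4,5,6}→12  {3,4,5,6}→4
  5 left: {2,3,4,5,6}→20
  placing 0:a first → 20 extensions

20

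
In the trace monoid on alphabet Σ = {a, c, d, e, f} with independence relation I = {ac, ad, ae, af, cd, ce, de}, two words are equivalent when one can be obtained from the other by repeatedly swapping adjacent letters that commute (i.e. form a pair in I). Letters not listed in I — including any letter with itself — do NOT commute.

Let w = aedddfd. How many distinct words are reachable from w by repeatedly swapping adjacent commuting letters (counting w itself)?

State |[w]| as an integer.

28

0(a) covers ∅
1(e) covers ∅
2(d) covers ∅
3(d) covers 2:d
4(d) covers 3:d
5(f) covers 1:e, 4:d
6(d) covers 5:f
floor of heap: 0:a, 1:e, 2:d
completions by unplaced set U, small U first (add the entries for U minus each lowest piece of U):
  |U|=1: {0}:1  {6}:1
  |U|=2: {0,6}:2  {5,6}:1
  |U|=3: {0,5,6}:3  {1,5,6}:1  {4,5,6}:1
  |U|=4: {0,1,5,6}:4  {0,4,5,6}:4  {1,4,5,6}:2  {3,4,5,6}:1
  |U|=5: {0,1,4,5,6}:10  {0,3,4,5,6}:5  {1,3,4,5,6}:3  {2,3,4,5,6}:1
  start at 0(a): 4
  start at 1(e): 6
  start at 2(d): 18
sum over floor = 28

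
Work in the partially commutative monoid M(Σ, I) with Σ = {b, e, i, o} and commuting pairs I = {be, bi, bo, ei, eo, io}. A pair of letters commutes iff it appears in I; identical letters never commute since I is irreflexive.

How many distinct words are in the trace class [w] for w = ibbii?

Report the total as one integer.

0(i) covers ∅
1(b) covers ∅
2(b) covers 1:b
3(i) covers 0:i
4(i) covers 3:i
floor of heap: 0:i, 1:b
completions by unplaced set U, small U first (add the entries for U minus each lowest piece of U):
  |U|=1: {2}:1  {4}:1
  |U|=2: {1,2}:1  {2,4}:2  {3,4}:1
  |U|=3: {0,3,4}:1  {1,2,4}:3  {2,3,4}:3
  start at 0(i): 6
  start at 1(b): 4
sum over floor = 10

10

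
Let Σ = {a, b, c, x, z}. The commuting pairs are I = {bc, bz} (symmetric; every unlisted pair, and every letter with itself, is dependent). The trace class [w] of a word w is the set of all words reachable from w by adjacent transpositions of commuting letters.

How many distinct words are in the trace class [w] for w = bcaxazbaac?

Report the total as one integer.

4

0(b) covers ∅
1(c) covers ∅
2(a) covers 0:b, 1:c
3(x) covers 2:a
4(a) covers 3:x
5(z) covers 4:a
6(b) covers 4:a
7(a) covers 5:z, 6:b
8(a) covers 7:a
9(c) covers 8:a
floor of heap: 0:b, 1:c
completions by unplaced set U, small U first (add the entries for U minus each lowest piece of U):
  |U|=1: {9}:1
  |U|=2: {8,9}:1
  |U|=3: {7,8,9}:1
  |U|=4: {5,7,8,9}:1  {6,7,8,9}:1
  |U|=5: {5,6,7,8,9}:2
  |U|=6: {4,5,6,7,8,9}:2
  |U|=7: {3,4,5,6,7,8,9}:2
  |U|=8: {2,3,4,5,6,7,8,9}:2
  start at 0(b): 2
  start at 1(c): 2
sum over floor = 4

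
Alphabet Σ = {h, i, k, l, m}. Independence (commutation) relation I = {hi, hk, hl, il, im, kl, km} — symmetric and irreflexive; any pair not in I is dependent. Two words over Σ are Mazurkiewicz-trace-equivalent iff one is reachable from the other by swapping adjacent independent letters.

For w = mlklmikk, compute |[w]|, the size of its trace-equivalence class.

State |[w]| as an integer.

piece 0:m — minimal
piece 1:l rests on {0:m}
piece 2:k — minimal
piece 3:l rests on {1:l}
piece 4:m rests on {3:l}
piece 5:i rests on {2:k}
piece 6:k rests on {5:i}
piece 7:k rests on {6:k}
minimal pieces: {0:m, 2:k}
ways to finish when only these pieces remain (= sum over removing one remaining piece with nothing left below it):
  1 left: {4}→1  {7}→1
  2 left: {3,4}→1  {4,7}→2  {6,7}→1
  3 left: {1,3,4}→1  {3,4,7}→3  {4,6,7}→3  {5,6,7}→1
  4 left: {0,1,3,4}→1  {1,3,4,7}→4  {2,5,6,7}→1  {3,4,6,7}→6  {4,5,6,7}→4
  5 left: {0,1,3,4,7}→5  {1,3,4,6,7}→10  {2,4,5,6,7}→5  {3,4,5,6,7}→10
  6 left: {0,1,3,4,6,7}→15  {1,3,4,5,6,7}→20  {2,3,4,5,6,7}→15
  placing 0:m first → 35 extensions
  placing 2:k first → 35 extensions
total linear extensions = 70

70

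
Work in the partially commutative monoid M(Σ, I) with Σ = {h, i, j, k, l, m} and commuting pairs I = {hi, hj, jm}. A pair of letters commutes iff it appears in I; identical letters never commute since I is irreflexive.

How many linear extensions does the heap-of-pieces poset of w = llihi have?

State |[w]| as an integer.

3

#0=l has no predecessor
#1=l depends on [0:l]
#2=i depends on [1:l]
#3=h depends on [1:l]
#4=i depends on [2:i]
sources: [0:l]
N(rest) = Σ N(rest − s) over sources s of rest; N(one piece) = 1:
  size 1 → [3]=1  [4]=1
  size 2 → [2,4]=1  [3,4]=2
  size 3 → [2,3,4]=3
  first=0(l) contributes 3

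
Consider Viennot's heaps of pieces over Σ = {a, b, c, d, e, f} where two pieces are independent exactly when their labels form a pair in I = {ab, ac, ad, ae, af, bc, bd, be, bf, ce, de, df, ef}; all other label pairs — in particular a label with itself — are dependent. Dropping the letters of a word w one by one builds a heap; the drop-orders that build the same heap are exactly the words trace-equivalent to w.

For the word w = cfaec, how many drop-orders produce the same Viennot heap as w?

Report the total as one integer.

20

drop 0:c onto floor
drop 1:f onto {0:c}
drop 2:a onto floor
drop 3:e onto floor
drop 4:c onto {1:f}
ground layer = {0:c, 2:a, 3:e}
drop-orders for the pieces not yet dropped (sum over which currently-grounded one goes next):
  1 to go: {2} 1  {3} 1  {4} 1
  2 to go: {1,4} 1  {2,3} 2  {2,4} 2  {3,4} 2
  3 to go: {0,1,4} 1  {1,2,4} 3  {1,3,4} 3  {2,3,4} 6
  if 0:c drops first: 12 orders
  if 2:a drops first: 4 orders
  if 3:e drops first: 4 orders
heap linearizations: 20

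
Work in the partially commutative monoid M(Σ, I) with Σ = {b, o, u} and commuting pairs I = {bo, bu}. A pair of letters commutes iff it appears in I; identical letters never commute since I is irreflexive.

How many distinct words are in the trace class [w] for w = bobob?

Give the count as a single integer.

0(b) covers ∅
1(o) covers ∅
2(b) covers 0:b
3(o) covers 1:o
4(b) covers 2:b
floor of heap: 0:b, 1:o
completions by unplaced set U, small U first (add the entries for U minus each lowest piece of U):
  |U|=1: {3}:1  {4}:1
  |U|=2: {1,3}:1  {2,4}:1  {3,4}:2
  |U|=3: {0,2,4}:1  {1,3,4}:3  {2,3,4}:3
  start at 0(b): 6
  start at 1(o): 4
sum over floor = 10

10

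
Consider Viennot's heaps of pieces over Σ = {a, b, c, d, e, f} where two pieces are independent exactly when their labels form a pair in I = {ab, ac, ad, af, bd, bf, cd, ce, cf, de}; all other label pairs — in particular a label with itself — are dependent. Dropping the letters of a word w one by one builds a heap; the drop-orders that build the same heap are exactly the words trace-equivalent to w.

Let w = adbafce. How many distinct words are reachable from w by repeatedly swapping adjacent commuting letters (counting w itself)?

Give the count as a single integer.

120

#0=a has no predecessor
#1=d has no predecessor
#2=b has no predecessor
#3=a depends on [0:a]
#4=f depends on [1:d]
#5=c depends on [2:b]
#6=e depends on [2:b, 3:a, 4:f]
sources: [0:a, 1:d, 2:b]
N(rest) = Σ N(rest − s) over sources s of rest; N(one piece) = 1:
  size 1 → [5]=1  [6]=1
  size 2 → [3,6]=1  [4,6]=1  [5,6]=2
  size 3 → [0,3,6]=1  [1,4,6]=1  [2,5,6]=2  [3,4,6]=2  [3,5,6]=3  [4,5,6]=3
  size 4 → [0,3,4,6]=3  [0,3,5,6]=4  [1,3,4,6]=3  [1,4,5,6]=4  [2,3,5,6]=5  [2,4,5,6]=5  [3,4,5,6]=8
  size 5 → [0,1,3,4,6]=6  [0,2,3,5,6]=9  [0,3,4,5,6]=15  [1,2,4,5,6]=9  [1,3,4,5,6]=15  [2,3,4,5,6]=18
  first=0(a) contributes 42
  first=1(d) contributes 42
  first=2(b) contributes 36
|[w]| = 120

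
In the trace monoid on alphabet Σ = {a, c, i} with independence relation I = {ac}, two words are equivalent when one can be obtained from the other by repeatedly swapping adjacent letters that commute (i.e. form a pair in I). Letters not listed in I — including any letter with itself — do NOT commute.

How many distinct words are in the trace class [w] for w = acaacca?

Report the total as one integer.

0(a) covers ∅
1(c) covers ∅
2(a) covers 0:a
3(a) covers 2:a
4(c) covers 1:c
5(c) covers 4:c
6(a) covers 3:a
floor of heap: 0:a, 1:c
completions by unplaced set U, small U first (add the entries for U minus each lowest piece of U):
  |U|=1: {5}:1  {6}:1
  |U|=2: {3,6}:1  {4,5}:1  {5,6}:2
  |U|=3: {1,4,5}:1  {2,3,6}:1  {3,5,6}:3  {4,5,6}:3
  |U|=4: {0,2,3,6}:1  {1,4,5,6}:4  {2,3,5,6}:4  {3,4,5,6}:6
  |U|=5: {0,2,3,5,6}:5  {1,3,4,5,6}:10  {2,3,4,5,6}:10
  start at 0(a): 20
  start at 1(c): 15
sum over floor = 35

35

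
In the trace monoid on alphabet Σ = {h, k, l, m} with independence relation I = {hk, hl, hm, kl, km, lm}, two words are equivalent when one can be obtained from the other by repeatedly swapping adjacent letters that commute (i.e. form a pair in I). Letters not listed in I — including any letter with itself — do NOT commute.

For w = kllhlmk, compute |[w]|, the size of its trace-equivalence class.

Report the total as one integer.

drop 0:k onto floor
drop 1:l onto floor
drop 2:l onto {1:l}
drop 3:h onto floor
drop 4:l onto {2:l}
drop 5:m onto floor
drop 6:k onto {0:k}
ground layer = {0:k, 1:l, 3:h, 5:m}
drop-orders for the pieces not yet dropped (sum over which currently-grounded one goes next):
  1 to go: {3} 1  {4} 1  {5} 1  {6} 1
  2 to go: {0,6} 1  {2,4} 1  {3,4} 2  {3,5} 2  {3,6} 2  {4,5} 2  {4,6} 2  {5,6} 2
  3 to go: {0,3,6} 3  {0,4,6} 3  {0,5,6} 3  {1,2,4} 1  {2,3,4} 3  {2,4,5} 3  {2,4,6} 3  {3,4,5} 6  {3,4,6} 6  {3,5,6} 6  {4,5,6} 6
  4 to go: {0,2,4,6} 6  {0,3,4,6} 12  {0,3,5,6} 12  {0,4,5,6} 12  {1,2,3,4} 4  {1,2,4,5} 4  {1,2,4,6} 4  {2,3,4,5} 12  {2,3,4,6} 12  {2,4,5,6} 12  {3,4,5,6} 24
  5 to go: {0,1,2,4,6} 10  {0,2,3,4,6} 30  {0,2,4,5,6} 30  {0,3,4,5,6} 60  {1,2,3,4,5} 20  {1,2,3,4,6} 20  {1,2,4,5,6} 20  {2,3,4,5,6} 60
  if 0:k drops first: 120 orders
  if 1:l drops first: 180 orders
  if 3:h drops first: 60 orders
  if 5:m drops first: 60 orders
heap linearizations: 420

420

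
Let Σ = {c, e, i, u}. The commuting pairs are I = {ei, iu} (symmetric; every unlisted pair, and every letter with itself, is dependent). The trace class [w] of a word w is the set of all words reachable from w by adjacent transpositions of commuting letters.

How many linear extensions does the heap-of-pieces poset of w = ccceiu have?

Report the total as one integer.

3

drop 0:c onto floor
drop 1:c onto {0:c}
drop 2:c onto {1:c}
drop 3:e onto {2:c}
drop 4:i onto {2:c}
drop 5:u onto {3:e}
ground layer = {0:c}
drop-orders for the pieces not yet dropped (sum over which currently-grounded one goes next):
  1 to go: {4} 1  {5} 1
  2 to go: {3,5} 1  {4,5} 2
  3 to go: {3,4,5} 3
  4 to go: {2,3,4,5} 3
  if 0:c drops first: 3 orders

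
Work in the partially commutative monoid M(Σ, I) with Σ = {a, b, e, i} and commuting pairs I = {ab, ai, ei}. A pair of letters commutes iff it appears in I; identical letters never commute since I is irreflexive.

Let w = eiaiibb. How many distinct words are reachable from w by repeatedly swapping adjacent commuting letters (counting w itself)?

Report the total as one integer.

0(e) covers ∅
1(i) covers ∅
2(a) covers 0:e
3(i) covers 1:i
4(i) covers 3:i
5(b) covers 0:e, 4:i
6(b) covers 5:b
floor of heap: 0:e, 1:i
completions by unplaced set U, small U first (add the entries for U minus each lowest piece of U):
  |U|=1: {2}:1  {6}:1
  |U|=2: {2,6}:2  {5,6}:1
  |U|=3: {2,5,6}:3  {4,5,6}:1
  |U|=4: {0,2,5,6}:3  {2,4,5,6}:4  {3,4,5,6}:1
  |U|=5: {0,2,4,5,6}:7  {1,3,4,5,6}:1  {2,3,4,5,6}:5
  start at 0(e): 6
  start at 1(i): 12
sum over floor = 18

18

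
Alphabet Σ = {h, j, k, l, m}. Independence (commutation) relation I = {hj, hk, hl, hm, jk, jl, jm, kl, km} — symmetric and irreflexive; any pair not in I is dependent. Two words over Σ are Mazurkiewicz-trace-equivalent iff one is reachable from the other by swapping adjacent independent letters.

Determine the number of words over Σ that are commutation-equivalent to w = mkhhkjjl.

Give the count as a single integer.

drop 0:m onto floor
drop 1:k onto floor
drop 2:h onto floor
drop 3:h onto {2:h}
drop 4:k onto {1:k}
drop 5:j onto floor
drop 6:j onto {5:j}
drop 7:l onto {0:m}
ground layer = {0:m, 1:k, 2:h, 5:j}
drop-orders for the pieces not yet dropped (sum over which currently-grounded one goes next):
  1 to go: {3} 1  {4} 1  {6} 1  {7} 1
  2 to go: {0,7} 1  {1,4} 1  {2,3} 1  {3,4} 2  {3,6} 2  {3,7} 2  {4,6} 2  {4,7} 2  {5,6} 1  {6,7} 2
  3 to go: {0,3,7} 3  {0,4,7} 3  {0,6,7} 3  {1,3,4} 3  {1,4,6} 3  {1,4,7} 3  {2,3,4} 3  {2,3,6} 3  {2,3,7} 3  {3,4,6} 6  {3,4,7} 6  {3,5,6} 3  {3,6,7} 6  {4,5,6} 3  {4,6,7} 6  {5,6,7} 3
  4 to go: {0,1,4,7} 6  {0,2,3,7} 6  {0,3,4,7} 12  {0,3,6,7} 12  {0,4,6,7} 12  {0,5,6,7} 6  {1,2,3,4} 6  {1,3,4,6} 12  {1,3,4,7} 12  {1,4,5,6} 6  {1,4,6,7} 12  {2,3,4,6} 12  {2,3,4,7} 12  {2,3,5,6} 6  {2,3,6,7} 12  {3,4,5,6} 12  {3,4,6,7} 24  {3,5,6,7} 12  {4,5,6,7} 12
  5 to go: {0,1,3,4,7} 30  {0,1,4,6,7} 30  {0,2,3,4,7} 30  {0,2,3,6,7} 30  {0,3,4,6,7} 60  {0,3,5,6,7} 30  {0,4,5,6,7} 30  {1,2,3,4,6} 30  {1,2,3,4,7} 30  {1,3,4,5,6} 30  {1,3,4,6,7} 60  {1,4,5,6,7} 30  {2,3,4,5,6} 30  {2,3,4,6,7} 60  {2,3,5,6,7} 30  {3,4,5,6,7} 60
  6 to go: {0,1,2,3,4,7} 90  {0,1,3,4,6,7} 180  {0,1,4,5,6,7} 90  {0,2,3,4,6,7} 180  {0,2,3,5,6,7} 90  {0,3,4,5,6,7} 180  {1,2,3,4,5,6} 90  {1,2,3,4,6,7} 180  {1,3,4,5,6,7} 180  {2,3,4,5,6,7} 180
  if 0:m drops first: 630 orders
  if 1:k drops first: 630 orders
  if 2:h drops first: 630 orders
  if 5:j drops first: 630 orders
heap linearizations: 2520

2520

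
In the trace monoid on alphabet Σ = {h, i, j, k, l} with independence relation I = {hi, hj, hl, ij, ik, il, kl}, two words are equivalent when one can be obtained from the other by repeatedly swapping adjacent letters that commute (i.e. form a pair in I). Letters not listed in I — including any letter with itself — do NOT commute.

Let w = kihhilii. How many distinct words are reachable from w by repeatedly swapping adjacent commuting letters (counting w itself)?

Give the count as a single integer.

280

0(k) covers ∅
1(i) covers ∅
2(h) covers 0:k
3(h) covers 2:h
4(i) covers 1:i
5(l) covers ∅
6(i) covers 4:i
7(i) covers 6:i
floor of heap: 0:k, 1:i, 5:l
completions by unplaced set U, small U first (add the entries for U minus each lowest piece of U):
  |U|=1: {3}:1  {5}:1  {7}:1
  |U|=2: {2,3}:1  {3,5}:2  {3,7}:2  {5,7}:2  {6,7}:1
  |U|=3: {0,2,3}:1  {2,3,5}:3  {2,3,7}:3  {3,5,7}:6  {3,6,7}:3  {4,6,7}:1  {5,6,7}:3
  |U|=4: {0,2,3,5}:4  {0,2,3,7}:4  {1,4,6,7}:1  {2,3,5,7}:12  {2,3,6,7}:6  {3,4,6,7}:4  {3,5,6,7}:12  {4,5,6,7}:4
  |U|=5: {0,2,3,5,7}:20  {0,2,3,6,7}:10  {1,3,4,6,7}:5  {1,4,5,6,7}:5  {2,3,4,6,7}:10  {2,3,5,6,7}:30  {3,4,5,6,7}:20
  |U|=6: {0,2,3,4,6,7}:20  {0,2,3,5,6,7}:60  {1,2,3,4,6,7}:15  {1,3,4,5,6,7}:30  {2,3,4,5,6,7}:60
  start at 0(k): 105
  start at 1(i): 140
  start at 5(l): 35
sum over floor = 280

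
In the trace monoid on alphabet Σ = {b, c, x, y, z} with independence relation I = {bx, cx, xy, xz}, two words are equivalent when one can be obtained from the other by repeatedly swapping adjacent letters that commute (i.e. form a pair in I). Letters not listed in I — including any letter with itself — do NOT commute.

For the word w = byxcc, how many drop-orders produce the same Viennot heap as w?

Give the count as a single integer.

piece 0:b — minimal
piece 1:y rests on {0:b}
piece 2:x — minimal
piece 3:c rests on {1:y}
piece 4:c rests on {3:c}
minimal pieces: {0:b, 2:x}
ways to finish when only these pieces remain (= sum over removing one remaining piece with nothing left below it):
  1 left: {2}→1  {4}→1
  2 left: {2,4}→2  {3,4}→1
  3 left: {1,3,4}→1  {2,3,4}→3
  placing 0:b first → 4 extensions
  placing 2:x first → 1 extensions
total linear extensions = 5

5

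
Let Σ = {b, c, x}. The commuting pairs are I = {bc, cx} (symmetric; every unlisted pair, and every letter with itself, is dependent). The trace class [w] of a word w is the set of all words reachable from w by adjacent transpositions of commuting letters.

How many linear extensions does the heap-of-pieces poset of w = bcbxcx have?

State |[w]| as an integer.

drop 0:b onto floor
drop 1:c onto floor
drop 2:b onto {0:b}
drop 3:x onto {2:b}
drop 4:c onto {1:c}
drop 5:x onto {3:x}
ground layer = {0:b, 1:c}
drop-orders for the pieces not yet dropped (sum over which currently-grounded one goes next):
  1 to go: {4} 1  {5} 1
  2 to go: {1,4} 1  {3,5} 1  {4,5} 2
  3 to go: {1,4,5} 3  {2,3,5} 1  {3,4,5} 3
  4 to go: {0,2,3,5} 1  {1,3,4,5} 6  {2,3,4,5} 4
  if 0:b drops first: 10 orders
  if 1:c drops first: 5 orders
heap linearizations: 15

15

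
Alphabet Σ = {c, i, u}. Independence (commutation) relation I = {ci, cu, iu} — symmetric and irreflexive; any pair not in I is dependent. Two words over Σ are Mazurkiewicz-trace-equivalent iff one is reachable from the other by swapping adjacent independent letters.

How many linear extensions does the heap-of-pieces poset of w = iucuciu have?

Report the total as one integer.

210

drop 0:i onto floor
drop 1:u onto floor
drop 2:c onto floor
drop 3:u onto {1:u}
drop 4:c onto {2:c}
drop 5:i onto {0:i}
drop 6:u onto {3:u}
ground layer = {0:i, 1:u, 2:c}
drop-orders for the pieces not yet dropped (sum over which currently-grounded one goes next):
  1 to go: {4} 1  {5} 1  {6} 1
  2 to go: {0,5} 1  {2,4} 1  {3,6} 1  {4,5} 2  {4,6} 2  {5,6} 2
  3 to go: {0,4,5} 3  {0,5,6} 3  {1,3,6} 1  {2,4,5} 3  {2,4,6} 3  {3,4,6} 3  {3,5,6} 3  {4,5,6} 6
  4 to go: {0,2,4,5} 6  {0,3,5,6} 6  {0,4,5,6} 12  {1,3,4,6} 4  {1,3,5,6} 4  {2,3,4,6} 6  {2,4,5,6} 12  {3,4,5,6} 12
  5 to go: {0,1,3,5,6} 10  {0,2,4,5,6} 30  {0,3,4,5,6} 30  {1,2,3,4,6} 10  {1,3,4,5,6} 20  {2,3,4,5,6} 30
  if 0:i drops first: 60 orders
  if 1:u drops first: 90 orders
  if 2:c drops first: 60 orders
heap linearizations: 210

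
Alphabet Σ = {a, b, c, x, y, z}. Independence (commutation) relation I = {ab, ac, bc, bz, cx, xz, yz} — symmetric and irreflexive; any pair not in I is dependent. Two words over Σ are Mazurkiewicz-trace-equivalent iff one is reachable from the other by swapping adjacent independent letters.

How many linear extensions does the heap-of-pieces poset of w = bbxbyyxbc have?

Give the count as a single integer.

0(b) covers ∅
1(b) covers 0:b
2(x) covers 1:b
3(b) covers 2:x
4(y) covers 3:b
5(y) covers 4:y
6(x) covers 5:y
7(b) covers 6:x
8(c) covers 5:y
floor of heap: 0:b
completions by unplaced set U, small U first (add the entries for U minus each lowest piece of U):
  |U|=1: {7}:1  {8}:1
  |U|=2: {6,7}:1  {7,8}:2
  |U|=3: {6,7,8}:3
  |U|=4: {5,6,7,8}:3
  |U|=5: {4,5,6,7,8}:3
  |U|=6: {3,4,5,6,7,8}:3
  |U|=7: {2,3,4,5,6,7,8}:3
  start at 0(b): 3

3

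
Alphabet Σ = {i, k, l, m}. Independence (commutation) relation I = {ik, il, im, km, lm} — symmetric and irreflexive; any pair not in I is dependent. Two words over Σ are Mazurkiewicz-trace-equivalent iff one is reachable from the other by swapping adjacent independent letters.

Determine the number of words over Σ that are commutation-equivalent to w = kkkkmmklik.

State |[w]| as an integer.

#0=k has no predecessor
#1=k depends on [0:k]
#2=k depends on [1:k]
#3=k depends on [2:k]
#4=m has no predecessor
#5=m depends on [4:m]
#6=k depends on [3:k]
#7=l depends on [6:k]
#8=i has no predecessor
#9=k depends on [7:l]
sources: [0:k, 4:m, 8:i]
N(rest) = Σ N(rest − s) over sources s of rest; N(one piece) = 1:
  size 1 → [5]=1  [8]=1  [9]=1
  size 2 → [4,5]=1  [5,8]=2  [5,9]=2  [7,9]=1  [8,9]=2
  size 3 → [4,5,8]=3  [4,5,9]=3  [5,7,9]=3  [5,8,9]=6  [6,7,9]=1  [7,8,9]=3
  size 4 → [3,6,7,9]=1  [4,5,7,9]=6  [4,5,8,9]=12  [5,6,7,9]=4  [5,7,8,9]=12  [6,7,8,9]=4
  size 5 → [2,3,6,7,9]=1  [3,5,6,7,9]=5  [3,6,7,8,9]=5  [4,5,6,7,9]=10  [4,5,7,8,9]=30  [5,6,7,8,9]=20
  size 6 → [1,2,3,6,7,9]=1  [2,3,5,6,7,9]=6  [2,3,6,7,8,9]=6  [3,4,5,6,7,9]=15  [3,5,6,7,8,9]=30  [4,5,6,7,8,9]=60
  size 7 → [0,1,2,3,6,7,9]=1  [1,2,3,5,6,7,9]=7  [1,2,3,6,7,8,9]=7  [2,3,4,5,6,7,9]=21  [2,3,5,6,7,8,9]=42  [3,4,5,6,7,8,9]=105
  size 8 → [0,1,2,3,5,6,7,9]=8  [0,1,2,3,6,7,8,9]=8  [1,2,3,4,5,6,7,9]=28  [1,2,3,5,6,7,8,9]=56  [2,3,4,5,6,7,8,9]=168
  first=0(k) contributes 252
  first=4(m) contributes 72
  first=8(i) contributes 36
|[w]| = 360

360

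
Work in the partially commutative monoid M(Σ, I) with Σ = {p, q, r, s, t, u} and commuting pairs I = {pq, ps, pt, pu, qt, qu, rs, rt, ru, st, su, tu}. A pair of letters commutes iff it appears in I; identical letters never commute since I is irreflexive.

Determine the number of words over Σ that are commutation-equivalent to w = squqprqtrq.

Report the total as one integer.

#0=s has no predecessor
#1=q depends on [0:s]
#2=u has no predecessor
#3=q depends on [1:q]
#4=p has no predecessor
#5=r depends on [3:q, 4:p]
#6=q depends on [5:r]
#7=t has no predecessor
#8=r depends on [6:q]
#9=q depends on [8:r]
sources: [0:s, 2:u, 4:p, 7:t]
N(rest) = Σ N(rest − s) over sources s of rest; N(one piece) = 1:
  size 1 → [2]=1  [7]=1  [9]=1
  size 2 → [2,7]=2  [2,9]=2  [7,9]=2  [8,9]=1
  size 3 → [2,7,9]=6  [2,8,9]=3  [6,8,9]=1  [7,8,9]=3
  size 4 → [2,6,8,9]=4  [2,7,8,9]=12  [5,6,8,9]=1  [6,7,8,9]=4
  size 5 → [2,5,6,8,9]=5  [2,6,7,8,9]=20  [3,5,6,8,9]=1  [4,5,6,8,9]=1  [5,6,7,8,9]=5
  size 6 → [1,3,5,6,8,9]=1  [2,3,5,6,8,9]=6  [2,4,5,6,8,9]=6  [2,5,6,7,8,9]=30  [3,4,5,6,8,9]=2  [3,5,6,7,8,9]=6  [4,5,6,7,8,9]=6
  size 7 → [0,1,3,5,6,8,9]=1  [1,2,3,5,6,8,9]=7  [1,3,4,5,6,8,9]=3  [1,3,5,6,7,8,9]=7  [2,3,4,5,6,8,9]=14  [2,3,5,6,7,8,9]=42  [2,4,5,6,7,8,9]=42  [3,4,5,6,7,8,9]=14
  size 8 → [0,1,2,3,5,6,8,9]=8  [0,1,3,4,5,6,8,9]=4  [0,1,3,5,6,7,8,9]=8  [1,2,3,4,5,6,8,9]=24  [1,2,3,5,6,7,8,9]=56  [1,3,4,5,6,7,8,9]=24  [2,3,4,5,6,7,8,9]=112
  first=0(s) contributes 216
  first=2(u) contributes 36
  first=4(p) contributes 72
  first=7(t) contributes 36
|[w]| = 360

360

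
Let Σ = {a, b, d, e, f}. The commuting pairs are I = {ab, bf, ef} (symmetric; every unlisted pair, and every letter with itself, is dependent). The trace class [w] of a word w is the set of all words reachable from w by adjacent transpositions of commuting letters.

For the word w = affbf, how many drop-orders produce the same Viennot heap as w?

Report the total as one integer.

5

#0=a has no predecessor
#1=f depends on [0:a]
#2=f depends on [1:f]
#3=b has no predecessor
#4=f depends on [2:f]
sources: [0:a, 3:b]
N(rest) = Σ N(rest − s) over sources s of rest; N(one piece) = 1:
  size 1 → [3]=1  [4]=1
  size 2 → [2,4]=1  [3,4]=2
  size 3 → [1,2,4]=1  [2,3,4]=3
  first=0(a) contributes 4
  first=3(b) contributes 1
|[w]| = 5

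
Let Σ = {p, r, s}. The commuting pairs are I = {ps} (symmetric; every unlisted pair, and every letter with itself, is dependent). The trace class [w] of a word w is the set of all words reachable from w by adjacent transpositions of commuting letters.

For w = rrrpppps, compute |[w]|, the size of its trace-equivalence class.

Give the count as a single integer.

#0=r has no predecessor
#1=r depends on [0:r]
#2=r depends on [1:r]
#3=p depends on [2:r]
#4=p depends on [3:p]
#5=p depends on [4:p]
#6=p depends on [5:p]
#7=s depends on [2:r]
sources: [0:r]
N(rest) = Σ N(rest − s) over sources s of rest; N(one piece) = 1:
  size 1 → [6]=1  [7]=1
  size 2 → [5,6]=1  [6,7]=2
  size 3 → [4,5,6]=1  [5,6,7]=3
  size 4 → [3,4,5,6]=1  [4,5,6,7]=4
  size 5 → [3,4,5,6,7]=5
  size 6 → [2,3,4,5,6,7]=5
  first=0(r) contributes 5

5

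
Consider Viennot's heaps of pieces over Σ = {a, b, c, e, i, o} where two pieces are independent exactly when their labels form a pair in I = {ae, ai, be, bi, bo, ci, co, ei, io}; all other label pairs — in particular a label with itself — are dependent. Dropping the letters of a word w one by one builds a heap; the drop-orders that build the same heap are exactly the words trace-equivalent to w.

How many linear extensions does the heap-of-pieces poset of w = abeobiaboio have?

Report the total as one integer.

drop 0:a onto floor
drop 1:b onto {0:a}
drop 2:e onto floor
drop 3:o onto {0:a, 2:e}
drop 4:b onto {1:b}
drop 5:i onto floor
drop 6:a onto {3:o, 4:b}
drop 7:b onto {6:a}
drop 8:o onto {6:a}
drop 9:i onto {5:i}
drop 10:o onto {8:o}
ground layer = {0:a, 2:e, 5:i}
drop-orders for the pieces not yet dropped (sum over which currently-grounded one goes next):
  1 to go: {7} 1  {9} 1  {10} 1
  2 to go: {5,9} 1  {7,9} 2  {7,10} 2  {8,10} 1  {9,10} 2
  3 to go: {5,7,9} 3  {5,9,10} 3  {7,8,10} 3  {7,9,10} 6  {8,9,10} 3
  4 to go: {5,7,9,10} 12  {5,8,9,10} 6  {6,7,8,10} 3  {7,8,9,10} 12
  5 to go: {3,6,7,8,10} 3  {4,6,7,8,10} 3  {5,7,8,9,10} 30  {6,7,8,9,10} 15
  6 to go: {1,4,6,7,8,10} 3  {2,3,6,7,8,10} 3  {3,4,6,7,8,10} 6  {3,6,7,8,9,10} 18  {4,6,7,8,9,10} 18  {5,6,7,8,9,10} 45
  7 to go: {1,3,4,6,7,8,10} 9  {1,4,6,7,8,9,10} 21  {2,3,4,6,7,8,10} 9  {2,3,6,7,8,9,10} 21  {3,4,6,7,8,9,10} 42  {3,5,6,7,8,9,10} 63  {4,5,6,7,8,9,10} 63
  8 to go: {0,1,3,4,6,7,8,10} 9  {1,2,3,4,6,7,8,10} 18  {1,3,4,6,7,8,9,10} 72  {1,4,5,6,7,8,9,10} 84  {2,3,4,6,7,8,9,10} 72  {2,3,5,6,7,8,9,10} 84  {3,4,5,6,7,8,9,10} 168
  9 to go: {0,1,2,3,4,6,7,8,10} 27  {0,1,3,4,6,7,8,9,10} 81  {1,2,3,4,6,7,8,9,10} 162  {1,3,4,5,6,7,8,9,10} 324  {2,3,4,5,6,7,8,9,10} 324
  if 0:a drops first: 810 orders
  if 2:e drops first: 405 orders
  if 5:i drops first: 270 orders
heap linearizations: 1485

1485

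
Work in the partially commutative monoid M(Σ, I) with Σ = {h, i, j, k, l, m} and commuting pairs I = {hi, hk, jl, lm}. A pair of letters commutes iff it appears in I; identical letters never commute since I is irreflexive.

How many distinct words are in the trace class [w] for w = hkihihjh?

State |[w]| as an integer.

20

piece 0:h — minimal
piece 1:k — minimal
piece 2:i rests on {1:k}
piece 3:h rests on {0:h}
piece 4:i rests on {2:i}
piece 5:h rests on {3:h}
piece 6:j rests on {4:i, 5:h}
piece 7:h rests on {6:j}
minimal pieces: {0:h, 1:k}
ways to finish when only these pieces remain (= sum over removing one remaining piece with nothing left below it):
  1 left: {7}→1
  2 left: {6,7}→1
  3 left: {4,6,7}→1  {5,6,7}→1
  4 left: {2,4,6,7}→1  {3,5,6,7}→1  {4,5,6,7}→2
  5 left: {0,3,5,6,7}→1  {1,2,4,6,7}→1  {2,4,5,6,7}→3  {3,4,5,6,7}→3
  6 left: {0,3,4,5,6,7}→4  {1,2,4,5,6,7}→4  {2,3,4,5,6,7}→6
  placing 0:h first → 10 extensions
  placing 1:k first → 10 extensions
total linear extensions = 20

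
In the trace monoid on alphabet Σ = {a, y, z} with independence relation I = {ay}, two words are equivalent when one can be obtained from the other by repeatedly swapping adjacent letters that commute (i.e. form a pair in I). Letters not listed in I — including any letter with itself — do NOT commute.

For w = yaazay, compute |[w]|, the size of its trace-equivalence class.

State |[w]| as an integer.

6

drop 0:y onto floor
drop 1:a onto floor
drop 2:a onto {1:a}
drop 3:z onto {0:y, 2:a}
drop 4:a onto {3:z}
drop 5:y onto {3:z}
ground layer = {0:y, 1:a}
drop-orders for the pieces not yet dropped (sum over which currently-grounded one goes next):
  1 to go: {4} 1  {5} 1
  2 to go: {4,5} 2
  3 to go: {3,4,5} 2
  4 to go: {0,3,4,5} 2  {2,3,4,5} 2
  if 0:y drops first: 2 orders
  if 1:a drops first: 4 orders
heap linearizations: 6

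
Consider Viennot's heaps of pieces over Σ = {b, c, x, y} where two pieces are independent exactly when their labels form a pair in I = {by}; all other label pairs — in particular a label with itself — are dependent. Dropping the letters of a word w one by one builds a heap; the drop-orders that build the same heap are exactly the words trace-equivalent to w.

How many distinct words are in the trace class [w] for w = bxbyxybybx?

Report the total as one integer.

12

piece 0:b — minimal
piece 1:x rests on {0:b}
piece 2:b rests on {1:x}
piece 3:y rests on {1:x}
piece 4:x rests on {2:b, 3:y}
piece 5:y rests on {4:x}
piece 6:b rests on {4:x}
piece 7:y rests on {5:y}
piece 8:b rests on {6:b}
piece 9:x rests on {7:y, 8:b}
minimal pieces: {0:b}
ways to finish when only these pieces remain (= sum over removing one remaining piece with nothing left below it):
  1 left: {9}→1
  2 left: {7,9}→1  {8,9}→1
  3 left: {5,7,9}→1  {6,8,9}→1  {7,8,9}→2
  4 left: {5,7,8,9}→3  {6,7,8,9}→3
  5 left: {5,6,7,8,9}→6
  6 left: {4,5,6,7,8,9}→6
  7 left: {2,4,5,6,7,8,9}→6  {3,4,5,6,7,8,9}→6
  8 left: {2,3,4,5,6,7,8,9}→12
  placing 0:b first → 12 extensions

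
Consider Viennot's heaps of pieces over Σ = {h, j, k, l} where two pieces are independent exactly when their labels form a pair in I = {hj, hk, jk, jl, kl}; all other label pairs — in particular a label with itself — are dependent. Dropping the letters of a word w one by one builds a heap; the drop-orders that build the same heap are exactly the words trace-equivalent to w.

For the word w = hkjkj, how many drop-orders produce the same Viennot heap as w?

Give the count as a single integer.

30

0(h) covers ∅
1(k) covers ∅
2(j) covers ∅
3(k) covers 1:k
4(j) covers 2:j
floor of heap: 0:h, 1:k, 2:j
completions by unplaced set U, small U first (add the entries for U minus each lowest piece of U):
  |U|=1: {0}:1  {3}:1  {4}:1
  |U|=2: {0,3}:2  {0,4}:2  {1,3}:1  {2,4}:1  {3,4}:2
  |U|=3: {0,1,3}:3  {0,2,4}:3  {0,3,4}:6  {1,3,4}:3  {2,3,4}:3
  start at 0(h): 6
  start at 1(k): 12
  start at 2(j): 12
sum over floor = 30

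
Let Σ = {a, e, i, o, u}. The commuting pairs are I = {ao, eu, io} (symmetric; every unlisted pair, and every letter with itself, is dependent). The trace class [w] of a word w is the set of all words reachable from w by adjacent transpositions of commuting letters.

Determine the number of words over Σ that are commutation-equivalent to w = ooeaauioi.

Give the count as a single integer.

3

#0=o has no predecessor
#1=o depends on [0:o]
#2=e depends on [1:o]
#3=a depends on [2:e]
#4=a depends on [3:a]
#5=u depends on [4:a]
#6=i depends on [5:u]
#7=o depends on [5:u]
#8=i depends on [6:i]
sources: [0:o]
N(rest) = Σ N(rest − s) over sources s of rest; N(one piece) = 1:
  size 1 → [7]=1  [8]=1
  size 2 → [6,8]=1  [7,8]=2
  size 3 → [6,7,8]=3
  size 4 → [5,6,7,8]=3
  size 5 → [4,5,6,7,8]=3
  size 6 → [3,4,5,6,7,8]=3
  size 7 → [2,3,4,5,6,7,8]=3
  first=0(o) contributes 3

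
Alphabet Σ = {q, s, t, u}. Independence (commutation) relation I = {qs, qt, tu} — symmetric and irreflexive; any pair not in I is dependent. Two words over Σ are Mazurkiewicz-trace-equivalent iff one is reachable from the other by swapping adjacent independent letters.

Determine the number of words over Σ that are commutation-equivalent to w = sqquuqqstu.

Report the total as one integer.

drop 0:s onto floor
drop 1:q onto floor
drop 2:q onto {1:q}
drop 3:u onto {0:s, 2:q}
drop 4:u onto {3:u}
drop 5:q onto {4:u}
drop 6:q onto {5:q}
drop 7:s onto {4:u}
drop 8:t onto {7:s}
drop 9:u onto {6:q, 7:s}
ground layer = {0:s, 1:q}
drop-orders for the pieces not yet dropped (sum over which currently-grounded one goes next):
  1 to go: {8} 1  {9} 1
  2 to go: {6,9} 1  {8,9} 2
  3 to go: {5,6,9} 1  {6,8,9} 3  {7,8,9} 2
  4 to go: {5,6,8,9} 4  {6,7,8,9} 5
  5 to go: {5,6,7,8,9} 9
  6 to go: {4,5,6,7,8,9} 9
  7 to go: {3,4,5,6,7,8,9} 9
  8 to go: {0,3,4,5,6,7,8,9} 9  {2,3,4,5,6,7,8,9} 9
  if 0:s drops first: 9 orders
  if 1:q drops first: 18 orders
heap linearizations: 27

27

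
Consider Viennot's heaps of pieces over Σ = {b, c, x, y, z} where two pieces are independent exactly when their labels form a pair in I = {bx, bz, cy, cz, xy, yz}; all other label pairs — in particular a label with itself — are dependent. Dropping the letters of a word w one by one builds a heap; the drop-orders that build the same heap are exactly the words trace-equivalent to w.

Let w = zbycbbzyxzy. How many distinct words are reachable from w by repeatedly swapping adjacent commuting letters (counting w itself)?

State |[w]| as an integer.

566

0(z) covers ∅
1(b) covers ∅
2(y) covers 1:b
3(c) covers 1:b
4(b) covers 2:y, 3:c
5(b) covers 4:b
6(z) covers 0:z
7(y) covers 5:b
8(x) covers 3:c, 6:z
9(z) covers 8:x
10(y) covers 7:y
floor of heap: 0:z, 1:b
completions by unplaced set U, small U first (add the entries for U minus each lowest piece of U):
  |U|=1: {9}:1  {10}:1
  |U|=2: {7,10}:1  {8,9}:1  {9,10}:2
  |U|=3: {5,7,10}:1  {6,8,9}:1  {7,9,10}:3  {8,9,10}:3
  |U|=4: {0,6,8,9}:1  {4,5,7,10}:1  {5,7,9,10}:4  {6,8,9,10}:4  {7,8,9,10}:6
  |U|=5: {0,6,8,9,10}:5  {2,4,5,7,10}:1  {4,5,7,9,10}:5  {5,7,8,9,10}:10  {6,7,8,9,10}:10
  |U|=6: {0,6,7,8,9,10}:15  {2,4,5,7,9,10}:6  {4,5,7,8,9,10}:15  {5,6,7,8,9,10}:20
  |U|=7: {0,5,6,7,8,9,10}:35  {2,4,5,7,8,9,10}:21  {3,4,5,7,8,9,10}:15  {4,5,6,7,8,9,10}:35
  |U|=8: {0,4,5,6,7,8,9,10}:70  {2,3,4,5,7,8,9,10}:36  {2,4,5,6,7,8,9,10}:56  {3,4,5,6,7,8,9,10}:50
  |U|=9: {0,2,4,5,6,7,8,9,10}:126  {0,3,4,5,6,7,8,9,10}:120  {1,2,3,4,5,7,8,9,10}:36  {2,3,4,5,6,7,8,9,10}:142
  start at 0(z): 178
  start at 1(b): 388
sum over floor = 566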